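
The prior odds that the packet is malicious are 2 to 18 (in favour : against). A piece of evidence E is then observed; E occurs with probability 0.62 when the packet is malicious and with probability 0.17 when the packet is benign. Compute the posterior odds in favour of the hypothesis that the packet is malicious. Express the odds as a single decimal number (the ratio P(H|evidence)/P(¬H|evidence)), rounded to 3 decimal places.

Prior odds = 2/18 = 0.11111. In log-odds, ln(0.11111) = -2.1972.
Add log likelihood ratio: ln(3.6471) = 1.2939.
Posterior log-odds = -0.90330, so posterior odds = exp(-0.90330) = 0.40523.

Posterior odds ≈ 0.405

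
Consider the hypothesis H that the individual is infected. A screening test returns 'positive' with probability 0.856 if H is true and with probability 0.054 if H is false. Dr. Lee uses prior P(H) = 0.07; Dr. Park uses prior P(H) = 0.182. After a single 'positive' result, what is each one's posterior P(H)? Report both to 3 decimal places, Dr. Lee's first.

P('+'|H) = 0.856, P('+'|¬H) = 0.054.
Dr. Lee: numerator 0.856·0.07 = 0.059920; evidence = 0.059920+0.054·0.93 = 0.11014; posterior = 0.544.
Dr. Park: numerator 0.856·0.182 = 0.15579; evidence = 0.15579+0.054·0.818 = 0.19996; posterior = 0.779.

Dr. Lee: 0.544; Dr. Park: 0.779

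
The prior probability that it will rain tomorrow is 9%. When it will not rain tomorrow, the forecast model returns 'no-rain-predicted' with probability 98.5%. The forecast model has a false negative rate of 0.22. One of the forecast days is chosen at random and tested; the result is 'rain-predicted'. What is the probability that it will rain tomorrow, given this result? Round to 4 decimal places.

Let H be the event that it will rain tomorrow. P(H) = 0.09, so P(¬H) = 0.91. With E the 'rain-predicted' result, P(E|H) = 0.78 and P(E|¬H) = 0.015.
P(E) = 0.78·0.09 + 0.015·0.91 = 0.070200 + 0.013650 = 0.083850.
By Bayes' theorem, P(H|E) = 0.070200 / 0.083850 = 0.8372.

P(H | E) ≈ 0.8372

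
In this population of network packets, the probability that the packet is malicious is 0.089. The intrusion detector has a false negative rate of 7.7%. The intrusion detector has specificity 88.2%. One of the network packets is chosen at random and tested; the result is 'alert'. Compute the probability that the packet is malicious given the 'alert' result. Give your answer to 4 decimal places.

Write H for 'the packet is malicious'. Prior odds H:¬H = 0.089/0.911 = 0.097695. For the 'alert' outcome, the likelihood ratio is 0.923/0.118 = 7.8220.
Posterior odds = 0.097695 × 7.8220 = 0.76417, so P(H|E) = 0.76417/(1+0.76417) = 0.4332.

P(H | E) ≈ 0.4332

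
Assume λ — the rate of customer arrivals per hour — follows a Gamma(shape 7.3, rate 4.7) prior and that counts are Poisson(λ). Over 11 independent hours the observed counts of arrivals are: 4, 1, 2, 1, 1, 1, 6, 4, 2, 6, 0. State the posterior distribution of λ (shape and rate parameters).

Posterior: Gamma(shape=35.3, rate=15.7)

The Poisson likelihood adds the total count to the shape and the number of exposure periods to the rate. Here ∑xᵢ = 28 and n = 11, so shape 7.3→35.3 and rate 4.7→15.7.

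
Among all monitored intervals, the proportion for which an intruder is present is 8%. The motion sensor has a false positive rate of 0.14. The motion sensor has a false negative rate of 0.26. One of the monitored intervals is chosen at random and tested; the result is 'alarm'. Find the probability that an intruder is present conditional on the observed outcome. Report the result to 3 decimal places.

P(H | E) ≈ 0.315

Let H be the event that an intruder is present. P(H) = 0.08, so P(¬H) = 0.92. With E the 'alarm' result, P(E|H) = 0.74 and P(E|¬H) = 0.14.
P(E) = 0.74·0.08 + 0.14·0.92 = 0.059200 + 0.12880 = 0.18800.
By Bayes' theorem, P(H|E) = 0.059200 / 0.18800 = 0.315.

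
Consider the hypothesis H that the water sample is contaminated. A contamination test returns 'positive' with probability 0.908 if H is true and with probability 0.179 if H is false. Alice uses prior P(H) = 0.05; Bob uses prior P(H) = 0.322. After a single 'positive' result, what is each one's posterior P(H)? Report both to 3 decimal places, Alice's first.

Alice: 0.211; Bob: 0.707

P('+'|H) = 0.908, P('+'|¬H) = 0.179.
Alice: numerator 0.908·0.05 = 0.045400; evidence = 0.045400+0.179·0.95 = 0.21545; posterior = 0.211.
Bob: numerator 0.908·0.322 = 0.29238; evidence = 0.29238+0.179·0.678 = 0.41374; posterior = 0.707.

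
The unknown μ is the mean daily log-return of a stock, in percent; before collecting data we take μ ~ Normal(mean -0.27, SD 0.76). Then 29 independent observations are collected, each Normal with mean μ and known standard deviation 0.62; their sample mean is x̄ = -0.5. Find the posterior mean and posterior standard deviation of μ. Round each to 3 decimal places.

With known σ, the Normal prior is conjugate. Weight on the data is w = (n/σ²)/(n/σ² + 1/τ₀²) = 75.4422/(75.4422+1.73130) = 0.97757.
Posterior mean = w·x̄ + (1−w)·μ₀ = 0.97757·-0.5 + 0.022434·-0.27 = -0.495. Posterior variance = 1/(75.4422+1.73130) = 0.0129578, so SD = 0.114.

Posterior mean ≈ -0.495; posterior SD ≈ 0.114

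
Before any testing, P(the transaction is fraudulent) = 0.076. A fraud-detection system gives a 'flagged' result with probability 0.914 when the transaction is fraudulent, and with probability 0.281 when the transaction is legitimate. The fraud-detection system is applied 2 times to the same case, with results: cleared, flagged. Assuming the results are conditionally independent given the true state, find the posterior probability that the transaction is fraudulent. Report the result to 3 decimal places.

With H the event that the transaction is fraudulent, the joint likelihood of the observed sequence is P(data|H) = 0.086·0.914 = 0.078604 and P(data|¬H) = 0.719·0.281 = 0.20204.
Bayes: P(H|data) = 0.076·0.078604 / (0.076·0.078604 + 0.924·0.20204) = 0.0059739/0.19266 = 0.0310.

Posterior P(H) ≈ 0.031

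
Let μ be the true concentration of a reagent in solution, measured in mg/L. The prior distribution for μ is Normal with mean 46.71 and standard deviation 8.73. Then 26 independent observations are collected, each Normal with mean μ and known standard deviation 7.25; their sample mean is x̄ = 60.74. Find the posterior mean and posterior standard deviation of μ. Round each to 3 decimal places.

Posterior mean ≈ 60.377; posterior SD ≈ 1.403

With known σ, the Normal prior is conjugate. Weight on the data is w = (n/σ²)/(n/σ² + 1/τ₀²) = 0.494649/(0.494649+0.0131211) = 0.97416.
Posterior mean = w·x̄ + (1−w)·μ₀ = 0.97416·60.74 + 0.025841·46.71 = 60.377. Posterior variance = 1/(0.494649+0.0131211) = 1.96939, so SD = 1.403.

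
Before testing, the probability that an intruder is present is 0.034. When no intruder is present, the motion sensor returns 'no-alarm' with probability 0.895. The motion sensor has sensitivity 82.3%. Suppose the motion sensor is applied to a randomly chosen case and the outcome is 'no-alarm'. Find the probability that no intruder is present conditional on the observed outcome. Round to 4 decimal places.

P(¬H | E) ≈ 0.9931

Write H for 'an intruder is present'. Prior odds H:¬H = 0.034/0.966 = 0.035197. For the 'no-alarm' outcome, the likelihood ratio is 0.177/0.895 = 0.19777.
Posterior odds = 0.035197 × 0.19777 = 0.0069607, so P(H|E) = 0.0069607/(1+0.0069607) = 0.0069. Then P(¬H|E) = 1 − 0.0069 = 0.9931.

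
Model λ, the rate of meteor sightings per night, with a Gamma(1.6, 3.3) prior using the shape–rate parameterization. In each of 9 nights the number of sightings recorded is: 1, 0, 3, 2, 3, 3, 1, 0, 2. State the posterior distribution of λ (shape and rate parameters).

Total count ∑xᵢ = 15 over n = 9 nights.
Gamma is conjugate to the Poisson likelihood: posterior is Gamma(shape = 1.6+15 = 16.6, rate = 3.3+9 = 12.3).

Posterior: Gamma(shape=16.6, rate=12.3)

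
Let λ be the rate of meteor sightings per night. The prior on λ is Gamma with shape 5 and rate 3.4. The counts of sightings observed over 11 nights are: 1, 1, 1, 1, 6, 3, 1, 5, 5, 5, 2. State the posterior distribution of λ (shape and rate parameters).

Posterior: Gamma(shape=36, rate=14.4)

Total count ∑xᵢ = 31 over n = 11 nights.
Gamma is conjugate to the Poisson likelihood: posterior is Gamma(shape = 5+31 = 36, rate = 3.4+11 = 14.4).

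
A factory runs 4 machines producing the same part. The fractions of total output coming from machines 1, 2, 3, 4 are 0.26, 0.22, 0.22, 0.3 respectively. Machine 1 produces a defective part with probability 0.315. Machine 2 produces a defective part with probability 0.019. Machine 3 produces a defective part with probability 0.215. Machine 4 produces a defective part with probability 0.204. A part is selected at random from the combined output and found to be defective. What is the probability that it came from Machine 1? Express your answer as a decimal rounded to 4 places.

Posterior probability ≈ 0.4209

Tabulate prior·likelihood by source: [1] prior 0.26, lik 0.315, product 0.08190; [2] prior 0.22, lik 0.019, product 0.004180; [3] prior 0.22, lik 0.215, product 0.04730; [4] prior 0.3, lik 0.204, product 0.06120.
Normalizing constant = 0.19458; the posterior for Machine 1 is its product over the sum, 0.08190/0.19458 = 0.4209.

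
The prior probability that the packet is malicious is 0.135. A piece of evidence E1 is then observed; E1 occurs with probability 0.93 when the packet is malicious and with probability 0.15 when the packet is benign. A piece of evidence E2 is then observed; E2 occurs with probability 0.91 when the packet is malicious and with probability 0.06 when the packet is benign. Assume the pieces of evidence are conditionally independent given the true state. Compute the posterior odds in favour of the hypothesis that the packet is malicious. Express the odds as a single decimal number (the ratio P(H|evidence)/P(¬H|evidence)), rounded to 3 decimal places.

Prior odds = 0.135/(1−0.135) = 0.15607. In log-odds, ln(0.15607) = -1.8575.
Add log likelihood ratios: ln(6.2000) + ln(15.167) = 4.5436.
Posterior log-odds = 2.6862, so posterior odds = exp(2.6862) = 14.676.

Posterior odds ≈ 14.676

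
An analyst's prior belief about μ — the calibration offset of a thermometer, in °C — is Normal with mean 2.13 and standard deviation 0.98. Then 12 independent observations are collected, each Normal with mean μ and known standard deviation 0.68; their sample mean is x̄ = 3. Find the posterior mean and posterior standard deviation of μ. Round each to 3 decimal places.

Posterior mean ≈ 2.966; posterior SD ≈ 0.192

With known σ, the Normal prior is conjugate. Weight on the data is w = (n/σ²)/(n/σ² + 1/τ₀²) = 25.9516/(25.9516+1.04123) = 0.96143.
Posterior mean = w·x̄ + (1−w)·μ₀ = 0.96143·3 + 0.038574·2.13 = 2.966. Posterior variance = 1/(25.9516+1.04123) = 0.0370469, so SD = 0.192.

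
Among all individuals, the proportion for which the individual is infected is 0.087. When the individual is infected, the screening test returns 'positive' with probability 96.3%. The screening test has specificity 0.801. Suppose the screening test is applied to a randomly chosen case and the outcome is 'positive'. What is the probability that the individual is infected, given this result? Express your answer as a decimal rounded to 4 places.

Let H be the event that the individual is infected. P(H) = 0.087, so P(¬H) = 0.913. With E the 'positive' result, P(E|H) = 0.963 and P(E|¬H) = 0.199.
P(E) = 0.963·0.087 + 0.199·0.913 = 0.083781 + 0.18169 = 0.26547.
By Bayes' theorem, P(H|E) = 0.083781 / 0.26547 = 0.3156.

P(H | E) ≈ 0.3156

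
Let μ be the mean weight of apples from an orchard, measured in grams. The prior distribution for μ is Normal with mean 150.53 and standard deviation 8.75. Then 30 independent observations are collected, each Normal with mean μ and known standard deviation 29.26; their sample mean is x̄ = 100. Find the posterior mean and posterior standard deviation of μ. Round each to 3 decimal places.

Prior precision 1/τ₀² = 1/8.75² = 0.0130612; data precision n/σ² = 30/29.26² = 0.0350407.
Posterior precision = 0.0130612 + 0.0350407 = 0.0481019, giving posterior SD = 1/√0.0481019 = 4.560.
Posterior mean = (0.0130612·150.53 + 0.0350407·100) / 0.0481019 = 113.721.

Posterior mean ≈ 113.721; posterior SD ≈ 4.560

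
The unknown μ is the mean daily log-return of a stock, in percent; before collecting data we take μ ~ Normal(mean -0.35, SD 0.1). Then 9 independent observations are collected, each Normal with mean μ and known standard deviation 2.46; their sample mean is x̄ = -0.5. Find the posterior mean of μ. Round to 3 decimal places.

Prior precision 1/τ₀² = 1/0.1² = 100.000; data precision n/σ² = 9/2.46² = 1.48721.
Posterior precision = 100.000 + 1.48721 = 101.487.
Posterior mean = (100.000·-0.35 + 1.48721·-0.5) / 101.487 = -0.352.

Posterior mean ≈ -0.352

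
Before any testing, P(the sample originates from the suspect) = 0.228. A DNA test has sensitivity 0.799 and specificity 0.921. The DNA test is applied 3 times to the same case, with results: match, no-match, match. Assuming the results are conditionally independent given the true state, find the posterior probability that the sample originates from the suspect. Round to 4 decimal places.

Posterior P(H) ≈ 0.8683

With H the event that the sample originates from the suspect, the joint likelihood of the observed sequence is P(data|H) = 0.799·0.201·0.799 = 0.12832 and P(data|¬H) = 0.079·0.921·0.079 = 0.0057480.
Bayes: P(H|data) = 0.228·0.12832 / (0.228·0.12832 + 0.772·0.0057480) = 0.029257/0.033694 = 0.8683.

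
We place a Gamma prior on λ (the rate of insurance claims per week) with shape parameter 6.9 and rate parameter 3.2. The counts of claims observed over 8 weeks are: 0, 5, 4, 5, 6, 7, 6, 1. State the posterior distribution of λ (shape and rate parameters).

Total count ∑xᵢ = 34 over n = 8 weeks.
Gamma is conjugate to the Poisson likelihood: posterior is Gamma(shape = 6.9+34 = 40.9, rate = 3.2+8 = 11.2).

Posterior: Gamma(shape=40.9, rate=11.2)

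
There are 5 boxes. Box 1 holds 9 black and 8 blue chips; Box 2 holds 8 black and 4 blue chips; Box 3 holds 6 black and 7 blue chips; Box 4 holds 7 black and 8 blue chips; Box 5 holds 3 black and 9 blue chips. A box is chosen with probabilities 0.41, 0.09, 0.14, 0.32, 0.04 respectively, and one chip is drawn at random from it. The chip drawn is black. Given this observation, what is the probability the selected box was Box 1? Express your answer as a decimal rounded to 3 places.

Posterior probability ≈ 0.433

Tabulate prior·likelihood by source: [1] prior 0.41, lik 0.5294, product 0.2171; [2] prior 0.09, lik 0.6667, product 0.06000; [3] prior 0.14, lik 0.4615, product 0.06462; [4] prior 0.32, lik 0.4667, product 0.1493; [5] prior 0.04, lik 0.25, product 0.01000.
Normalizing constant = 0.50101; the posterior for Box 1 is its product over the sum, 0.2171/0.50101 = 0.433.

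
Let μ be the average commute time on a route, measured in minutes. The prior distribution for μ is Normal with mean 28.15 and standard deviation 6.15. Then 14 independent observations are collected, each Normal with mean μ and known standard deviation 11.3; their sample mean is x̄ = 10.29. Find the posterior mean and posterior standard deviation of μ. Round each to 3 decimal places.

Posterior mean ≈ 13.760; posterior SD ≈ 2.711

With known σ, the Normal prior is conjugate. Weight on the data is w = (n/σ²)/(n/σ² + 1/τ₀²) = 0.109641/(0.109641+0.0264393) = 0.80571.
Posterior mean = w·x̄ + (1−w)·μ₀ = 0.80571·10.29 + 0.19429·28.15 = 13.760. Posterior variance = 1/(0.109641+0.0264393) = 7.34863, so SD = 2.711.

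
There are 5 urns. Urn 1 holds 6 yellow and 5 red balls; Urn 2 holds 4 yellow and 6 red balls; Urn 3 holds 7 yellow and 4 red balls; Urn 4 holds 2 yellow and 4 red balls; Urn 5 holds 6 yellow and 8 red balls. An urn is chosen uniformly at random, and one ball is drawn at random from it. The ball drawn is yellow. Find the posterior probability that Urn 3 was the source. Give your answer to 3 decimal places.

Tabulate prior·likelihood by source: [1] prior 0.2, lik 0.5455, product 0.1091; [2] prior 0.2, lik 0.4, product 0.08000; [3] prior 0.2, lik 0.6364, product 0.1273; [4] prior 0.2, lik 0.3333, product 0.06667; [5] prior 0.2, lik 0.4286, product 0.08571.
Normalizing constant = 0.46874; the posterior for Urn 3 is its product over the sum, 0.1273/0.46874 = 0.272.

Posterior probability ≈ 0.272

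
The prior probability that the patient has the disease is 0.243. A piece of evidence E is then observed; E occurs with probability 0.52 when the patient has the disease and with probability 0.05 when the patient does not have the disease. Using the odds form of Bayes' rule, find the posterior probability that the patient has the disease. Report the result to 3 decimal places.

Posterior probability ≈ 0.770

Prior odds = 0.243/(1−0.243) = 0.32100. In log-odds, ln(0.32100) = -1.1363.
Add log likelihood ratio: ln(10.400) = 2.3418.
Posterior log-odds = 1.2055, so posterior odds = exp(1.2055) = 3.3384. Converting, P(H|E) = 3.3384/4.3384 = 0.770.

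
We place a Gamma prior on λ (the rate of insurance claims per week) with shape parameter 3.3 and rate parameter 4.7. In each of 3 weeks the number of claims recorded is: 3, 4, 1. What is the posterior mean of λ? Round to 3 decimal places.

The Poisson likelihood adds the total count to the shape and the number of exposure periods to the rate. Here ∑xᵢ = 8 and n = 3, so shape 3.3→11.3 and rate 4.7→7.7.
E[λ | data] = 11.3/7.7 = 1.468.

Posterior mean ≈ 1.468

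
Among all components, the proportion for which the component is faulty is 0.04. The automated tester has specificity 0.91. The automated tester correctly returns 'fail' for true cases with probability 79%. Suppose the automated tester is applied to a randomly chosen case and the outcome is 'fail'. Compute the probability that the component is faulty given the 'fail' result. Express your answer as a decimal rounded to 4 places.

P(H | E) ≈ 0.2678

Write H for 'the component is faulty'. Prior odds H:¬H = 0.04/0.96 = 0.041667. For the 'fail' outcome, the likelihood ratio is 0.79/0.09 = 8.7778.
Posterior odds = 0.041667 × 8.7778 = 0.36574, so P(H|E) = 0.36574/(1+0.36574) = 0.2678.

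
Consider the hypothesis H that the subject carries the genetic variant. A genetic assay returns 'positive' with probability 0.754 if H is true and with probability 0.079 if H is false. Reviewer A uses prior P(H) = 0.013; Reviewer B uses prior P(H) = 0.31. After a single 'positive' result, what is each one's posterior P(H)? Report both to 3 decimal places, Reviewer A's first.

Reviewer A: 0.112; Reviewer B: 0.811

The likelihood ratio for a 'positive' result is 0.754/0.079 = 9.5443.
Reviewer A: prior odds 0.013/0.987 = 0.013171; posterior odds 0.12571; posterior probability 0.112.
Reviewer B: prior odds 0.31/0.69 = 0.44928; posterior odds 4.2880; posterior probability 0.811.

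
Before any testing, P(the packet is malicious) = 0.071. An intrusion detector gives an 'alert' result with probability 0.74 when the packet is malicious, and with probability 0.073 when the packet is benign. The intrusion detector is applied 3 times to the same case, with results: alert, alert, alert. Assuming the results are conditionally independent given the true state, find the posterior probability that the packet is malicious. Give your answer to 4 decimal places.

Let H be the event that the packet is malicious; start with P(H) = 0.071. P('alert'|H) = 0.74, P('alert'|¬H) = 0.073.
Update on result 1 ('alert'): P(H) ← 0.74·0.0710 / (0.74·0.0710 + 0.073·0.9290) = 0.052540/0.12036 = 0.4365.
Update on result 2 ('alert'): P(H) ← 0.74·0.4365 / (0.74·0.4365 + 0.073·0.5635) = 0.32304/0.36417 = 0.8870.
Update on result 3 ('alert'): P(H) ← 0.74·0.8870 / (0.74·0.8870 + 0.073·0.1130) = 0.65642/0.66466 = 0.9876.

Posterior P(H) ≈ 0.9876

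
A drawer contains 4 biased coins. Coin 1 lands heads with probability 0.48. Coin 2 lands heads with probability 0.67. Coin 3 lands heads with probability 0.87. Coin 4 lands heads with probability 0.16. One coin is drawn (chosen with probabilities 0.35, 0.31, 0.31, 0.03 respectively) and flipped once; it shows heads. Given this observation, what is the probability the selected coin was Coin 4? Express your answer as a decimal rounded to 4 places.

P(heads|C1) = 0.48; P(heads|C2) = 0.67; P(heads|C3) = 0.87; P(heads|C4) = 0.16.
Prior × likelihood for each source: 0.35·0.48=0.1680, 0.31·0.67=0.2077, 0.31·0.87=0.2697, 0.03·0.16=0.004800. Summing gives P(heads) = 0.65020.
P(Coin 4 | heads) = 0.004800 / 0.65020 = 0.0074.

Posterior probability ≈ 0.0074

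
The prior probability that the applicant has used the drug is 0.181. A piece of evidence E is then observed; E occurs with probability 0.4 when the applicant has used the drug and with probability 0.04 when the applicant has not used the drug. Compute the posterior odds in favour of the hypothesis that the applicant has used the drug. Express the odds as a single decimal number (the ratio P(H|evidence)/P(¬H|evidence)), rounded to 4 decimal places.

Posterior odds ≈ 2.2100

Prior odds = 0.181/(1−0.181) = 0.22100. In log-odds, ln(0.22100) = -1.5096.
Add log likelihood ratio: ln(10.000) = 2.3026.
Posterior log-odds = 0.79300, so posterior odds = exp(0.79300) = 2.2100.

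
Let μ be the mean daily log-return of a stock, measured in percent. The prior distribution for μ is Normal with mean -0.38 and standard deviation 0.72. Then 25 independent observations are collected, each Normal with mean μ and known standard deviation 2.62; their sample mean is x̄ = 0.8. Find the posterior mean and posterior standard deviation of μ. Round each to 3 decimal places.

Posterior mean ≈ 0.391; posterior SD ≈ 0.424

Prior precision 1/τ₀² = 1/0.72² = 1.92901; data precision n/σ² = 25/2.62² = 3.64198.
Posterior precision = 1.92901 + 3.64198 = 5.57099, giving posterior SD = 1/√5.57099 = 0.424.
Posterior mean = (1.92901·-0.38 + 3.64198·0.8) / 5.57099 = 0.391.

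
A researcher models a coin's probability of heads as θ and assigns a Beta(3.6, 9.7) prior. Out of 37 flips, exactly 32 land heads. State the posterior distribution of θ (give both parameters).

Posterior: Beta(35.6, 14.7)

The binomial likelihood is conjugate to the Beta prior: with 32 successes and 5 failures, the posterior is Beta(3.6+32, 9.7+5) = Beta(35.6, 14.7).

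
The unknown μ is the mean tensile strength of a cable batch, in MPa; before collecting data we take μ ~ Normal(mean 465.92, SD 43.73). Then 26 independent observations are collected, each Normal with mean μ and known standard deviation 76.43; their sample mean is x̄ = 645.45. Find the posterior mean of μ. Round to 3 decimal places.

Prior precision 1/τ₀² = 1/43.73² = 0.00052293; data precision n/σ² = 26/76.43² = 0.00445088.
Posterior precision = 0.00052293 + 0.00445088 = 0.00497380.
Posterior mean = (0.00052293·465.92 + 0.00445088·645.45) / 0.00497380 = 626.575.

Posterior mean ≈ 626.575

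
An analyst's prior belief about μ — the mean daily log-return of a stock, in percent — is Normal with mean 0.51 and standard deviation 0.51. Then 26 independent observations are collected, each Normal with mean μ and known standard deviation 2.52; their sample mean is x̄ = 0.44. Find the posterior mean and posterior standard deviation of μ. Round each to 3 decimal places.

Posterior mean ≈ 0.474; posterior SD ≈ 0.355

With known σ, the Normal prior is conjugate. Weight on the data is w = (n/σ²)/(n/σ² + 1/τ₀²) = 4.09423/(4.09423+3.84468) = 0.51572.
Posterior mean = w·x̄ + (1−w)·μ₀ = 0.51572·0.44 + 0.48428·0.51 = 0.474. Posterior variance = 1/(4.09423+3.84468) = 0.125962, so SD = 0.355.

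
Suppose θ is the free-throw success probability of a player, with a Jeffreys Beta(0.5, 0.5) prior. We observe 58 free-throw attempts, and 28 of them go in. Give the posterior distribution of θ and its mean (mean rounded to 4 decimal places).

Posterior: Beta(28.5, 30.5); mean ≈ 0.4831

Observing 28 successes and 30 failures updates Beta(0.5, 0.5) by adding the success and failure counts to the two shape parameters: α = 0.5+28 = 28.5, β = 0.5+30 = 30.5.
Posterior mean = α/(α+β) = 28.5/59 = 0.4831.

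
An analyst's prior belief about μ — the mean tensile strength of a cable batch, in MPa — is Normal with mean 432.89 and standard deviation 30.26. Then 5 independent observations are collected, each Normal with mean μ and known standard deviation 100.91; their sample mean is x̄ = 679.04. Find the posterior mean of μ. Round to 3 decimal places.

Posterior mean ≈ 509.236

With known σ, the Normal prior is conjugate. Weight on the data is w = (n/σ²)/(n/σ² + 1/τ₀²) = 0.00049102/(0.00049102+0.00109210) = 0.31016.
Posterior mean = w·x̄ + (1−w)·μ₀ = 0.31016·679.04 + 0.68984·432.89 = 509.236.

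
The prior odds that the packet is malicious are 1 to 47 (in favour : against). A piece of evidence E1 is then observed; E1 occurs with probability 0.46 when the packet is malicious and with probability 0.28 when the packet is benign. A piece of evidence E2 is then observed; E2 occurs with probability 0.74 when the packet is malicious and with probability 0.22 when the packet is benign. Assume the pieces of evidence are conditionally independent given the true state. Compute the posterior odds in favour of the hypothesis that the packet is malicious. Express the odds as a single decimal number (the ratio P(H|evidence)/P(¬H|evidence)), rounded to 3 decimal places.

Posterior odds ≈ 0.118

Prior odds = 1/47 = 0.021277. In log-odds, ln(0.021277) = -3.8501.
Add log likelihood ratios: ln(1.6429) + ln(3.3636) = 1.7095.
Posterior log-odds = -2.1407, so posterior odds = exp(-2.1407) = 0.11757.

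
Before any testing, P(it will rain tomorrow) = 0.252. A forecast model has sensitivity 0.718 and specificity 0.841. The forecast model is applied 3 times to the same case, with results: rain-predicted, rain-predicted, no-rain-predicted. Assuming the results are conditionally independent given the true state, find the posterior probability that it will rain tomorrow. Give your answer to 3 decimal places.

Posterior P(H) ≈ 0.697

With H the event that it will rain tomorrow, the joint likelihood of the observed sequence is P(data|H) = 0.718·0.718·0.282 = 0.14538 and P(data|¬H) = 0.159·0.159·0.841 = 0.021261.
Bayes: P(H|data) = 0.252·0.14538 / (0.252·0.14538 + 0.748·0.021261) = 0.036635/0.052539 = 0.6973.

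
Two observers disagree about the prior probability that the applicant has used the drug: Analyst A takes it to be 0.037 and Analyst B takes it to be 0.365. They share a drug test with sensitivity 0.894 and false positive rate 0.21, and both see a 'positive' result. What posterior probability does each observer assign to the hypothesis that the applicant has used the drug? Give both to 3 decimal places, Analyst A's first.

The likelihood ratio for a 'positive' result is 0.894/0.21 = 4.2571.
Analyst A: prior odds 0.037/0.963 = 0.038422; posterior odds 0.16357; posterior probability 0.141.
Analyst B: prior odds 0.365/0.635 = 0.57480; posterior odds 2.4470; posterior probability 0.710.

Analyst A: 0.141; Analyst B: 0.710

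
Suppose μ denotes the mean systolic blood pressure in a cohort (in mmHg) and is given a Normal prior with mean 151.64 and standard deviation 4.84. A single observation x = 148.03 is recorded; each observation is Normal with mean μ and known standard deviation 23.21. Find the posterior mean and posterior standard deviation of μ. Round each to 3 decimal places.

With known σ, the Normal prior is conjugate. Weight on the data is w = (n/σ²)/(n/σ² + 1/τ₀²) = 0.00185631/(0.00185631+0.0426883) = 0.041673.
Posterior mean = w·x̄ + (1−w)·μ₀ = 0.041673·148.03 + 0.95833·151.64 = 151.490. Posterior variance = 1/(0.00185631+0.0426883) = 22.4494, so SD = 4.738.

Posterior mean ≈ 151.490; posterior SD ≈ 4.738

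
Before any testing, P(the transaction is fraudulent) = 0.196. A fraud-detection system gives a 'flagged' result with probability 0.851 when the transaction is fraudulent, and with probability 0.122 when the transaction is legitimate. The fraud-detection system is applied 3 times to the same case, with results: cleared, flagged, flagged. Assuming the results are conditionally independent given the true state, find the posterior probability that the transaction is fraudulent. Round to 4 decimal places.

Posterior P(H) ≈ 0.6681

Let H be the event that the transaction is fraudulent; start with P(H) = 0.196. P('flagged'|H) = 0.851, P('flagged'|¬H) = 0.122.
Update on result 1 ('cleared'): P(H) ← 0.149·0.1960 / (0.149·0.1960 + 0.878·0.8040) = 0.029204/0.73512 = 0.0397.
Update on result 2 ('flagged'): P(H) ← 0.851·0.0397 / (0.851·0.0397 + 0.122·0.9603) = 0.033808/0.15096 = 0.2240.
Update on result 3 ('flagged'): P(H) ← 0.851·0.2240 / (0.851·0.2240 + 0.122·0.7760) = 0.19058/0.28526 = 0.6681.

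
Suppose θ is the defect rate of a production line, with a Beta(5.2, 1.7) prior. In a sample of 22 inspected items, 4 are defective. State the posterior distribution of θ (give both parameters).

Observing 4 successes and 18 failures updates Beta(5.2, 1.7) by adding the success and failure counts to the two shape parameters: α = 5.2+4 = 9.2, β = 1.7+18 = 19.7.

Posterior: Beta(9.2, 19.7)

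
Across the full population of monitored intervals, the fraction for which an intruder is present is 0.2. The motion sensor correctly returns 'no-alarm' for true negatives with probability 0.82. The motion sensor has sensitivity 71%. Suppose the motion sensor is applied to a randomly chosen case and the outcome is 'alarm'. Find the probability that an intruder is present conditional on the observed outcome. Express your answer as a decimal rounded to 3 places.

Let H be the event that an intruder is present. P(H) = 0.2, so P(¬H) = 0.8. With E the 'alarm' result, P(E|H) = 0.71 and P(E|¬H) = 0.18.
P(E) = 0.71·0.2 + 0.18·0.8 = 0.14200 + 0.14400 = 0.28600.
By Bayes' theorem, P(H|E) = 0.14200 / 0.28600 = 0.497.

P(H | E) ≈ 0.497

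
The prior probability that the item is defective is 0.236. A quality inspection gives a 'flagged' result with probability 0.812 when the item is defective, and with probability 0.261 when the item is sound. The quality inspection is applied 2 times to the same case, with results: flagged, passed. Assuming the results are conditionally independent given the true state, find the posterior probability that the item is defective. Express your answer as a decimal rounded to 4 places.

Let H be the event that the item is defective; start with P(H) = 0.236. P('flagged'|H) = 0.812, P('flagged'|¬H) = 0.261.
Update on result 1 ('flagged'): P(H) ← 0.812·0.2360 / (0.812·0.2360 + 0.261·0.7640) = 0.19163/0.39104 = 0.4901.
Update on result 2 ('passed'): P(H) ← 0.188·0.4901 / (0.188·0.4901 + 0.739·0.5099) = 0.092132/0.46898 = 0.1965.

Posterior P(H) ≈ 0.1965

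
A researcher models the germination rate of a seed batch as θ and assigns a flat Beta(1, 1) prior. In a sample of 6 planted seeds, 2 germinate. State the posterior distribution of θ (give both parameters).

The binomial likelihood is conjugate to the Beta prior: with 2 successes and 4 failures, the posterior is Beta(1+2, 1+4) = Beta(3, 5).

Posterior: Beta(3, 5)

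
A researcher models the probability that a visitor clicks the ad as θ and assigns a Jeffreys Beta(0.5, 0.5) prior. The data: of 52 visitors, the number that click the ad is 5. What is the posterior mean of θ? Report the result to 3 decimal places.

Observing 5 successes and 47 failures updates Beta(0.5, 0.5) by adding the success and failure counts to the two shape parameters: α = 0.5+5 = 5.5, β = 0.5+47 = 47.5.
E[θ | data] = 5.5/(5.5+47.5) = 0.104.

Posterior mean ≈ 0.104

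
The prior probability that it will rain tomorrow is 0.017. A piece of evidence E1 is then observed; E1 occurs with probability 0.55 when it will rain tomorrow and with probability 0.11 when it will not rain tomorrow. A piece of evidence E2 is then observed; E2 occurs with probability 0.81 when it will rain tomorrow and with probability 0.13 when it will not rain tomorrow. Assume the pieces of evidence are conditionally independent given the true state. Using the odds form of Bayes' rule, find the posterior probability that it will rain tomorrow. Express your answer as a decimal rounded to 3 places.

Posterior probability ≈ 0.350

Prior odds = 0.017/(1−0.017) = 0.017294.
Likelihood ratio for E1 = 0.55/0.11 = 5.0000.
Likelihood ratio for E2 = 0.81/0.13 = 6.2308.
Posterior odds = prior odds × LR₁ × LR₂ = 0.53877.
Posterior probability = odds/(1+odds) = 0.53877/1.5388 = 0.350.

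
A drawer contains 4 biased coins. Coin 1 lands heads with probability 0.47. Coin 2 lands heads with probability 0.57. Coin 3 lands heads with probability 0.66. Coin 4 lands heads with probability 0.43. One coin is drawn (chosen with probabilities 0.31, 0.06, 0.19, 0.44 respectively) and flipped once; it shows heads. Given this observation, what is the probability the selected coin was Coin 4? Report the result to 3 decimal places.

Posterior probability ≈ 0.383

P(heads|C1) = 0.47; P(heads|C2) = 0.57; P(heads|C3) = 0.66; P(heads|C4) = 0.43.
Prior × likelihood for each source: 0.31·0.47=0.1457, 0.06·0.57=0.03420, 0.19·0.66=0.1254, 0.44·0.43=0.1892. Summing gives P(heads) = 0.49450.
P(Coin 4 | heads) = 0.1892 / 0.49450 = 0.383.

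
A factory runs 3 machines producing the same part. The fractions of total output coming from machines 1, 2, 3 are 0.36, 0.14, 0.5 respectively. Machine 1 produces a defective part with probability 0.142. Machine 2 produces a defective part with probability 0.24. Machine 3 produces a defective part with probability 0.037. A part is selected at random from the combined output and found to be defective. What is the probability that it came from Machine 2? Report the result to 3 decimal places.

Posterior probability ≈ 0.326

Tabulate prior·likelihood by source: [1] prior 0.36, lik 0.142, product 0.05112; [2] prior 0.14, lik 0.24, product 0.03360; [3] prior 0.5, lik 0.037, product 0.01850.
Normalizing constant = 0.10322; the posterior for Machine 2 is its product over the sum, 0.03360/0.10322 = 0.326.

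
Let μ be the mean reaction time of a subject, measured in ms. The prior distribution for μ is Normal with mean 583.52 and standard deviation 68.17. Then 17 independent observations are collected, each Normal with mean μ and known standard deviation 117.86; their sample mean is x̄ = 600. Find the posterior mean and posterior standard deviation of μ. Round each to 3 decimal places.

Posterior mean ≈ 597.536; posterior SD ≈ 26.361

Prior precision 1/τ₀² = 1/68.17² = 0.00021519; data precision n/σ² = 17/117.86² = 0.00122382.
Posterior precision = 0.00021519 + 0.00122382 = 0.00143900, giving posterior SD = 1/√0.00143900 = 26.361.
Posterior mean = (0.00021519·583.52 + 0.00122382·600) / 0.00143900 = 597.536.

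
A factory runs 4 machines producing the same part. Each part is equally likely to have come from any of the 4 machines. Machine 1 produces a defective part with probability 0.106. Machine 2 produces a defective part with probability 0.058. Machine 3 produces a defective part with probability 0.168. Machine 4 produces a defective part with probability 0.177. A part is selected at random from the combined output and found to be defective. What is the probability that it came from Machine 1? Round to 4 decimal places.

Posterior probability ≈ 0.2083

P(defective|M1) = 0.106; P(defective|M2) = 0.058; P(defective|M3) = 0.168; P(defective|M4) = 0.177.
Prior × likelihood for each source: 0.25·0.106=0.02650, 0.25·0.058=0.01450, 0.25·0.168=0.04200, 0.25·0.177=0.04425. Summing gives P(defective) = 0.12725.
P(Machine 1 | defective) = 0.02650 / 0.12725 = 0.2083.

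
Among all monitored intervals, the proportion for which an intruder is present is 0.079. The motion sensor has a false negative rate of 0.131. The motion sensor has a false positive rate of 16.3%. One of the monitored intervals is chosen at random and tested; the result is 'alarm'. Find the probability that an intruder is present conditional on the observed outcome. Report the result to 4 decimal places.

P(H | E) ≈ 0.3138

Let H be the event that an intruder is present. P(H) = 0.079, so P(¬H) = 0.921. With E the 'alarm' result, P(E|H) = 0.869 and P(E|¬H) = 0.163.
P(E) = 0.869·0.079 + 0.163·0.921 = 0.068651 + 0.15012 = 0.21877.
By Bayes' theorem, P(H|E) = 0.068651 / 0.21877 = 0.3138.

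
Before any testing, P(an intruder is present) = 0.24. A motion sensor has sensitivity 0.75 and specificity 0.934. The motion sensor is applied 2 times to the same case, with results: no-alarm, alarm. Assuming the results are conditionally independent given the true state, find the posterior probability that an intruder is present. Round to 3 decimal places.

Let H be the event that an intruder is present; start with P(H) = 0.24. P('alarm'|H) = 0.75, P('alarm'|¬H) = 0.066.
Update on result 1 ('no-alarm'): P(H) ← 0.25·0.2400 / (0.25·0.2400 + 0.934·0.7600) = 0.060000/0.76984 = 0.0779.
Update on result 2 ('alarm'): P(H) ← 0.75·0.0779 / (0.75·0.0779 + 0.066·0.9221) = 0.058454/0.11931 = 0.4899.

Posterior P(H) ≈ 0.490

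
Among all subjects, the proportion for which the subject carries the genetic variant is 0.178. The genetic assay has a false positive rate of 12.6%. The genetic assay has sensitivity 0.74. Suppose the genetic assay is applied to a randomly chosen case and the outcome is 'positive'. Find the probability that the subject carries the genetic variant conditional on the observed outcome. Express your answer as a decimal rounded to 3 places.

P(H | E) ≈ 0.560

Write H for 'the subject carries the genetic variant'. Prior odds H:¬H = 0.178/0.822 = 0.21655. For the 'positive' outcome, the likelihood ratio is 0.74/0.126 = 5.8730.
Posterior odds = 0.21655 × 5.8730 = 1.2718, so P(H|E) = 1.2718/(1+1.2718) = 0.560.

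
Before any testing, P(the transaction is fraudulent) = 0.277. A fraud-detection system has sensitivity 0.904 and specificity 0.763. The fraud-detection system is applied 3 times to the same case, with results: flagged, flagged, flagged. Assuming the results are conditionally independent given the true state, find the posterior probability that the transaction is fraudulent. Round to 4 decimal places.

Let H be the event that the transaction is fraudulent; start with P(H) = 0.277. P('flagged'|H) = 0.904, P('flagged'|¬H) = 0.237.
Update on result 1 ('flagged'): P(H) ← 0.904·0.2770 / (0.904·0.2770 + 0.237·0.7230) = 0.25041/0.42176 = 0.5937.
Update on result 2 ('flagged'): P(H) ← 0.904·0.5937 / (0.904·0.5937 + 0.237·0.4063) = 0.53673/0.63301 = 0.8479.
Update on result 3 ('flagged'): P(H) ← 0.904·0.8479 / (0.904·0.8479 + 0.237·0.1521) = 0.76649/0.80254 = 0.9551.

Posterior P(H) ≈ 0.9551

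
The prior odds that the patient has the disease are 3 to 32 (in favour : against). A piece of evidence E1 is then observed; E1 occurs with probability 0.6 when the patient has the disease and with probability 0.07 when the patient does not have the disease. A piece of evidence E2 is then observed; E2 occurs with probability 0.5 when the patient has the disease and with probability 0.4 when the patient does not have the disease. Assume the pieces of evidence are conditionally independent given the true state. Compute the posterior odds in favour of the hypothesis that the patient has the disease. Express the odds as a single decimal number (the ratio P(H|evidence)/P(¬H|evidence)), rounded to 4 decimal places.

Posterior odds ≈ 1.0045

Prior odds = 3/32 = 0.093750. In log-odds, ln(0.093750) = -2.3671.
Add log likelihood ratios: ln(8.5714) + ln(1.2500) = 2.3716.
Posterior log-odds = 0.0044544, so posterior odds = exp(0.0044544) = 1.0045.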